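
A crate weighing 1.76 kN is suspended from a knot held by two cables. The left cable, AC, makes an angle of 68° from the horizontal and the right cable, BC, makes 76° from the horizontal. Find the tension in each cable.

ΣF_x = 0: −T_AC·cos68° + T_BC·cos76° = 0 → T_BC = 1.54846·T_AC.
ΣF_y = 0: T_AC·sin68° + T_BC·sin76° = 1.76.
Substitute: T_AC·(0.927184 + 1.54846·0.970296) = 1.76 → T_AC = 0.724385 ≈ 0.7244 kN.
Then T_BC = 1.54846 × 0.724385 = 1.122 kN.

T_AC = 0.7244 kN, T_BC = 1.122 kN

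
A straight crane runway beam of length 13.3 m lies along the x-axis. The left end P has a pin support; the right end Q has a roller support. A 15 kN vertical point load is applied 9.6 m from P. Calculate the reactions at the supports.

Moments about P: Q_y·13.3 − 15·9.6 = 0 → Q_y = 144/13.3 = 10.8271 ≈ 10.83 kN.
ΣF_y = 0: P_y + 10.8271 − 15 = 0 → P_y = 4.173 kN.
ΣF_x = 0: no horizontal applied forces, so P_x = 0.

P_x = 0, P_y = 4.173 kN, Q_y = 10.83 kN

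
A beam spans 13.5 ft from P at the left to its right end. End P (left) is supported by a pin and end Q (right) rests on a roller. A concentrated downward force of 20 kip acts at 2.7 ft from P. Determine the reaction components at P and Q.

P_x = 0, P_y = 16.00 kip, Q_y = 4.000 kip

Taking moments about P: Q_y·13.5 − 20·2.7 = 0 → Q_y = 54/13.5 = 4.000 kip.
ΣF_y = 0: P_y + 4 − 20 = 0 → P_y = 16.00 kip.
ΣF_x = 0: no horizontal applied forces, so P_x = 0.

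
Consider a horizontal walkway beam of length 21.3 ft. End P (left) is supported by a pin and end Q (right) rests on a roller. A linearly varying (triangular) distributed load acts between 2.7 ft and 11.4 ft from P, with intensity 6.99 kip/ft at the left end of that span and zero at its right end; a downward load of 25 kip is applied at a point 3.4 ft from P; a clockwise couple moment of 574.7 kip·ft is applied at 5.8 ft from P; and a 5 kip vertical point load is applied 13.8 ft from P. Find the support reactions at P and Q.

P_x = 0, P_y = 18.20 kip, Q_y = 42.21 kip

Resultant of the triangular load: ½ × 6.99 × 8.7 = 30.4065 kip, acting at 5.6 ft from P (one-third of the span from the peak).
Moments about P: Q_y·21.3 − (½·6.99·8.7)·5.6 − 25·3.4 − 574.7 − 5·13.8 = 0 → Q_y = 898.9764/21.3 = 42.2055 ≈ 42.21 kip.
ΣF_y = 0: P_y + 42.2055 − ½·6.99·8.7 − 25 − 5 = 0 → P_y = 18.20 kip.
ΣF_x = 0: no horizontal applied forces, so P_x = 0.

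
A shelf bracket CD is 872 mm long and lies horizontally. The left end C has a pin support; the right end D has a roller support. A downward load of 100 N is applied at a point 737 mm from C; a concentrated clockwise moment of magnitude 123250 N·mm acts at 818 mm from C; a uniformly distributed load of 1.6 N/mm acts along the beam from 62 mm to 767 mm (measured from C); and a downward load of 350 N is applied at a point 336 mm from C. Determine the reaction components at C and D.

C_x = 0, C_y = 681.1 N, D_y = 896.9 N

Resultant of the distributed load: 1.6 × 705 = 1128 N at 414.5 mm from C.
Moments about C: D_y·872 − 100·737 − 123250 − (1.6·705)·414.5 − 350·336 = 0 → D_y = 782106/872 = 896.911 ≈ 896.9 N.
ΣF_y = 0: C_y + 896.911 − 100 − 1.6·705 − 350 = 0 → C_y = 681.1 N.
ΣF_x = 0: no horizontal applied forces, so C_x = 0.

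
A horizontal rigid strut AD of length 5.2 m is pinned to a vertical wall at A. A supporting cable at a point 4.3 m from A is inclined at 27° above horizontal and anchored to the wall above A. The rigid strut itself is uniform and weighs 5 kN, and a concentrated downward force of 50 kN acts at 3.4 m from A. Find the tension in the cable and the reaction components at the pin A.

ΣM about A: T·sin27°·4.3 − 5·2.6 − 50·3.4 = 0 → T = 183/(4.3·0.45399) = 93.7425 ≈ 93.74 kN.
ΣF_x = 0: A_x − T·cos27° = 0 → A_x = 93.7425 × 0.891007 = 83.53 kN.
ΣF_y = 0: A_y + T·sin27° − 5 − 50 = 0 → A_y = 55 − 93.7425 × 0.45399 = 12.44 kN.

T = 93.74 kN, A_x = 83.53 kN, A_y = 12.44 kN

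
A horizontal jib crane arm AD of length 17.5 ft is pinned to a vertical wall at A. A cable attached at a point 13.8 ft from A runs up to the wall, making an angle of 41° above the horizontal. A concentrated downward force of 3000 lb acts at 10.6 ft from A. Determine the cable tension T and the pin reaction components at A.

T = 3512 lb, A_x = 2651 lb, A_y = 695.7 lb

ΣM about A: T·sin41°·13.8 − 3000·10.6 = 0 → T = 31800/(13.8·0.656059) = 3512.41 ≈ 3512 lb.
ΣF_x = 0: A_x − T·cos41° = 0 → A_x = 3512.41 × 0.75471 = 2651 lb.
ΣF_y = 0: A_y + T·sin41° − 3000 = 0 → A_y = 3000 − 3512.41 × 0.656059 = 695.7 lb.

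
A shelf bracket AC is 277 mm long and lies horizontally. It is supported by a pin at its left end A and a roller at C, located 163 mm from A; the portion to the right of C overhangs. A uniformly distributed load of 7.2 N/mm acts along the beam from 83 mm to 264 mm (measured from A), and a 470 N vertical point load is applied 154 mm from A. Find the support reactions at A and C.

A_x = 0, A_y = -58.00 N, C_y = 1831 N

Resultant of the distributed load: 7.2 × 181 = 1303.2 N at 173.5 mm from A.
ΣM about A: C_y·163 − (7.2·181)·173.5 − 470·154 = 0 → C_y = 298485.2/163 = 1831.2 ≈ 1831 N.
ΣF_y = 0: A_y + 1831.2 − 7.2·181 − 470 = 0 → A_y = -58.00 N.
ΣF_x = 0: no horizontal applied forces, so A_x = 0.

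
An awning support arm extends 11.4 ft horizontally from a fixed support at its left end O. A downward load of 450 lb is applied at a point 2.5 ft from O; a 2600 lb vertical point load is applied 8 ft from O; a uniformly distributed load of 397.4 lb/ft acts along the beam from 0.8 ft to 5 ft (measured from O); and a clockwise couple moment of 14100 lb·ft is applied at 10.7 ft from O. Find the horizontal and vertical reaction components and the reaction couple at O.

Resultant of the distributed load: 397.4 × 4.2 = 1669.08 lb at 2.9 ft from O.
ΣF_x = 0: O_x = 0.
ΣF_y = 0: O_y − 450 − 2600 − 397.4·4.2 = 0 → O_y = 4719 lb.
ΣM about O: M_O − 450·2.5 − 2600·8 − (397.4·4.2)·2.9 − 14100 = 0 → M_O = 40870 lb·ft.

O_x = 0, O_y = 4719 lb, M_O = 40870 lb·ft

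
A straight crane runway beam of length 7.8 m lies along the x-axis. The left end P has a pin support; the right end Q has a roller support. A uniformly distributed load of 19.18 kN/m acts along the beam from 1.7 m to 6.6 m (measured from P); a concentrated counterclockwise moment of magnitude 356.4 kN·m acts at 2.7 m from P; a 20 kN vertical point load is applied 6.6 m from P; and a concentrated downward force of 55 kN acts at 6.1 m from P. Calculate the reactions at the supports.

Resultant of the distributed load: 19.18 × 4.9 = 93.982 kN at 4.15 m from P.
Taking moments about P: Q_y·7.8 − (19.18·4.9)·4.15 + 356.4 − 20·6.6 − 55·6.1 = 0 → Q_y = 501.1253/7.8 = 64.2468 ≈ 64.25 kN.
ΣF_y = 0: P_y + 64.2468 − 19.18·4.9 − 20 − 55 = 0 → P_y = 104.7 kN.
ΣF_x = 0: no horizontal applied forces, so P_x = 0.

P_x = 0, P_y = 104.7 kN, Q_y = 64.25 kN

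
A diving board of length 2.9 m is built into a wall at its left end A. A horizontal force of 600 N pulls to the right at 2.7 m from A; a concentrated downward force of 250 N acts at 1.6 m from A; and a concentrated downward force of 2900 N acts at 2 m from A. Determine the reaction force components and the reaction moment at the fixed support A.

A_x = -600.0 N, A_y = 3150 N, M_A = 6200 N·m

ΣF_x = 0: A_x + 600 = 0 → A_x = -600.0 N.
ΣF_y = 0: A_y − 250 − 2900 = 0 → A_y = 3150 N.
ΣM about A: M_A − 250·1.6 − 2900·2 = 0 → M_A = 6200 N·m.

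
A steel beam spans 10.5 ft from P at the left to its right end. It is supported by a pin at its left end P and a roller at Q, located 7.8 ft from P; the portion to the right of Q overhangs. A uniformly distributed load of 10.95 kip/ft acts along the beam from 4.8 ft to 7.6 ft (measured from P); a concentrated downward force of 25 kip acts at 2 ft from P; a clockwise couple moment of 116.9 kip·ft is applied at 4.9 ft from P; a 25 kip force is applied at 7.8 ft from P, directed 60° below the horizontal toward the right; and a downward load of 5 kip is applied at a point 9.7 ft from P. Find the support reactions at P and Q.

P_x = -12.50 kip, P_y = 8.674 kip, Q_y = 73.64 kip

Resultant of the distributed load: 10.95 × 2.8 = 30.66 kip at 6.2 ft from P.
Moments about P: Q_y·7.8 − (10.95·2.8)·6.2 − 25·2 − 116.9 − 25·sin60°·7.8 − 5·9.7 = 0 → Q_y = 574.367/7.8 = 73.6368 ≈ 73.64 kip.
ΣF_y = 0: P_y + 73.6368 − 10.95·2.8 − 25 − 25·sin60° − 5 = 0 → P_y = 8.674 kip.
ΣF_x = 0: P_x + 25·cos60° = 0 → P_x = -12.50 kip.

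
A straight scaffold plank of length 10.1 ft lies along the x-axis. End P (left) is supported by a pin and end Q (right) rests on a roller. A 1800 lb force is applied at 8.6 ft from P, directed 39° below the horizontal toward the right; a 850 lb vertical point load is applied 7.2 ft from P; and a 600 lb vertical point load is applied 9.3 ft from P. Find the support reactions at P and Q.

Moments about P: Q_y·10.1 − 1800·sin39°·8.6 − 850·7.2 − 600·9.3 = 0 → Q_y = 21441.9/10.1 = 2122.96 ≈ 2123 lb.
ΣF_y = 0: P_y + 2122.96 − 1800·sin39° − 850 − 600 = 0 → P_y = 459.8 lb.
ΣF_x = 0: P_x + 1800·cos39° = 0 → P_x = -1399 lb.

P_x = -1399 lb, P_y = 459.8 lb, Q_y = 2123 lb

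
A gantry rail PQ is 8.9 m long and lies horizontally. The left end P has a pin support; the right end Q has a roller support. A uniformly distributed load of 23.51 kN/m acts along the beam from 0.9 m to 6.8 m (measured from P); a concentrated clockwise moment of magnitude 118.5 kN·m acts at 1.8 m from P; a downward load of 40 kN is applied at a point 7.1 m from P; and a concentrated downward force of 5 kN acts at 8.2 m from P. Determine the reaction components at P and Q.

Resultant of the distributed load: 23.51 × 5.9 = 138.709 kN at 3.85 m from P.
ΣM about P: Q_y·8.9 − (23.51·5.9)·3.85 − 118.5 − 40·7.1 − 5·8.2 = 0 → Q_y = 977.52965/8.9 = 109.835 ≈ 109.8 kN.
ΣF_y = 0: P_y + 109.835 − 23.51·5.9 − 40 − 5 = 0 → P_y = 73.87 kN.
ΣF_x = 0: no horizontal applied forces, so P_x = 0.

P_x = 0, P_y = 73.87 kN, Q_y = 109.8 kN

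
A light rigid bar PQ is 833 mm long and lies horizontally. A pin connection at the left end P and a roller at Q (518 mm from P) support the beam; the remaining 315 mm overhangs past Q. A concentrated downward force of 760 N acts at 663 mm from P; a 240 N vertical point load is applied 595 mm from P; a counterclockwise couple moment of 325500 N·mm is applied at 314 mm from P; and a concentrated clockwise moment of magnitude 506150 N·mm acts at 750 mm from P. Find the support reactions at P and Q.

P_x = 0, P_y = -597.2 N, Q_y = 1597 N

Moments about P: Q_y·518 − 760·663 − 240·595 + 325500 − 506150 = 0 → Q_y = 827330/518 = 1597.16 ≈ 1597 N.
ΣF_y = 0: P_y + 1597.16 − 760 − 240 = 0 → P_y = -597.2 N.
ΣF_x = 0: no horizontal applied forces, so P_x = 0.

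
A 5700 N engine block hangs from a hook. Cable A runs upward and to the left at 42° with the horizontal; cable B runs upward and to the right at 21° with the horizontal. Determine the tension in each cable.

ΣF_x = 0: −T_A·cos42° + T_B·cos21° = 0 → T_B = 0.796016·T_A.
ΣF_y = 0: T_A·sin42° + T_B·sin21° = 5700.
Substitute: T_A·(0.669131 + 0.796016·0.358368) = 5700 → T_A = 5972.35 ≈ 5972 N.
Then T_B = 0.796016 × 5972.35 = 4754 N.

T_A = 5972 N, T_B = 4754 N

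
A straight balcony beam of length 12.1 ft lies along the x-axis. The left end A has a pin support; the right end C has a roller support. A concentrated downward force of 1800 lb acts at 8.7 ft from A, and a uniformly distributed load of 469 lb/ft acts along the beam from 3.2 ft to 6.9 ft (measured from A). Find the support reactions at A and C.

A_x = 0, A_y = 1517 lb, C_y = 2018 lb

Resultant of the distributed load: 469 × 3.7 = 1735.3 lb at 5.05 ft from A.
Taking moments about A: C_y·12.1 − 1800·8.7 − (469·3.7)·5.05 = 0 → C_y = 24423.265/12.1 = 2018.45 ≈ 2018 lb.
ΣF_y = 0: A_y + 2018.45 − 1800 − 469·3.7 = 0 → A_y = 1517 lb.
ΣF_x = 0: no horizontal applied forces, so A_x = 0.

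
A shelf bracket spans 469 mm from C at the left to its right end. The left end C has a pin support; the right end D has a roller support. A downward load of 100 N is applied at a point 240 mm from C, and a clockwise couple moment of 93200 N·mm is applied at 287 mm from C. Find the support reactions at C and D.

Moments about C: D_y·469 − 100·240 − 93200 = 0 → D_y = 117200/469 = 249.893 ≈ 249.9 N.
ΣF_y = 0: C_y + 249.893 − 100 = 0 → C_y = -149.9 N.
ΣF_x = 0: no horizontal applied forces, so C_x = 0.

C_x = 0, C_y = -149.9 N, D_y = 249.9 N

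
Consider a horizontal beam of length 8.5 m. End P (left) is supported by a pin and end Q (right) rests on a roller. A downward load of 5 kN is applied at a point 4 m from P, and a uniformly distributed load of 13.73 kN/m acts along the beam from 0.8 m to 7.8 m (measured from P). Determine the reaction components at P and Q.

Resultant of the distributed load: 13.73 × 7 = 96.11 kN at 4.3 m from P.
ΣM about P: Q_y·8.5 − 5·4 − (13.73·7)·4.3 = 0 → Q_y = 433.273/8.5 = 50.9733 ≈ 50.97 kN.
ΣF_y = 0: P_y + 50.9733 − 5 − 13.73·7 = 0 → P_y = 50.14 kN.
ΣF_x = 0: no horizontal applied forces, so P_x = 0.

P_x = 0, P_y = 50.14 kN, Q_y = 50.97 kN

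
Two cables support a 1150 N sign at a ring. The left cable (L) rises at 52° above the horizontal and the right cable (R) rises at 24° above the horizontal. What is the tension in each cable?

T_L = 1083 N, T_R = 729.7 N

ΣF_x = 0: −T_L·cos52° + T_R·cos24° = 0 → T_R = 0.673925·T_L.
ΣF_y = 0: T_L·sin52° + T_R·sin24° = 1150.
Substitute: T_L·(0.788011 + 0.673925·0.406737) = 1150 → T_L = 1082.74 ≈ 1083 N.
Then T_R = 0.673925 × 1082.74 = 729.7 N.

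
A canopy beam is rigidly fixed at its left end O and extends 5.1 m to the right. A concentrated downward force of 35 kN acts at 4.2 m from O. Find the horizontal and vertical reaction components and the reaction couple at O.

O_x = 0, O_y = 35.00 kN, M_O = 147.0 kN·m

ΣF_x = 0: O_x = 0.
ΣF_y = 0: O_y − 35 = 0 → O_y = 35.00 kN.
ΣM about O: M_O − 35·4.2 = 0 → M_O = 147.0 kN·m.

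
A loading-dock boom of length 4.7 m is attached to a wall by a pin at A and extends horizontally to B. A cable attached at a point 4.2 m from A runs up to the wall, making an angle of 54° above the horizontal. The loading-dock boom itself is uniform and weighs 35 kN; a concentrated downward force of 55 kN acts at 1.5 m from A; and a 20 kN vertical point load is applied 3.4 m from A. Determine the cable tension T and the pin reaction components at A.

T = 68.50 kN, A_x = 40.26 kN, A_y = 54.58 kN

ΣM about A: T·sin54°·4.2 − 35·2.35 − 55·1.5 − 20·3.4 = 0 → T = 232.75/(4.2·0.809017) = 68.4988 ≈ 68.50 kN.
ΣF_x = 0: A_x − T·cos54° = 0 → A_x = 68.4988 × 0.587785 = 40.26 kN.
ΣF_y = 0: A_y + T·sin54° − 35 − 55 − 20 = 0 → A_y = 110 − 68.4988 × 0.809017 = 54.58 kN.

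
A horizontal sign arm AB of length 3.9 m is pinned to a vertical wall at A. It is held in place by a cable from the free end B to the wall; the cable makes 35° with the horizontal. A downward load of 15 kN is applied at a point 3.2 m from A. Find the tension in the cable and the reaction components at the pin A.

ΣM about A: T·sin35°·3.9 − 15·3.2 = 0 → T = 48/(3.9·0.573576) = 21.4578 ≈ 21.46 kN.
ΣF_x = 0: A_x − T·cos35° = 0 → A_x = 21.4578 × 0.819152 = 17.58 kN.
ΣF_y = 0: A_y + T·sin35° − 15 = 0 → A_y = 15 − 21.4578 × 0.573576 = 2.692 kN.

T = 21.46 kN, A_x = 17.58 kN, A_y = 2.692 kN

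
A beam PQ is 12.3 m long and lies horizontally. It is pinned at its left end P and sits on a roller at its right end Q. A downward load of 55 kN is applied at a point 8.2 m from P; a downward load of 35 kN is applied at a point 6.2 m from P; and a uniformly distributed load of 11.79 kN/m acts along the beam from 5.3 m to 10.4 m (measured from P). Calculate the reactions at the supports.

Resultant of the distributed load: 11.79 × 5.1 = 60.129 kN at 7.85 m from P.
Moments about P: Q_y·12.3 − 55·8.2 − 35·6.2 − (11.79·5.1)·7.85 = 0 → Q_y = 1140.01265/12.3 = 92.684 ≈ 92.68 kN.
ΣF_y = 0: P_y + 92.684 − 55 − 35 − 11.79·5.1 = 0 → P_y = 57.45 kN.
ΣF_x = 0: no horizontal applied forces, so P_x = 0.

P_x = 0, P_y = 57.45 kN, Q_y = 92.68 kN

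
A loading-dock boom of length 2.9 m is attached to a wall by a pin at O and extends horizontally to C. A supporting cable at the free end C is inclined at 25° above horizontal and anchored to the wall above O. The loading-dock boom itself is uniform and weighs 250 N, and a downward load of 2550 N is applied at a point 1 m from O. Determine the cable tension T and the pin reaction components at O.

ΣM about O: T·sin25°·2.9 − 250·1.45 − 2550·1 = 0 → T = 2912.5/(2.9·0.422618) = 2376.4 ≈ 2376 N.
ΣF_x = 0: O_x − T·cos25° = 0 → O_x = 2376.4 × 0.906308 = 2154 N.
ΣF_y = 0: O_y + T·sin25° − 250 − 2550 = 0 → O_y = 2800 − 2376.4 × 0.422618 = 1796 N.

T = 2376 N, O_x = 2154 N, O_y = 1796 N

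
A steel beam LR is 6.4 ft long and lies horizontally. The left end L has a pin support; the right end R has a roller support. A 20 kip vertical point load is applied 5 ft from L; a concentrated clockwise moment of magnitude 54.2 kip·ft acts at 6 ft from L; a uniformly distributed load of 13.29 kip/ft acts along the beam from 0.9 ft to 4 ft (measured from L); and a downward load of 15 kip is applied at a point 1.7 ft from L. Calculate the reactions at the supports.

Resultant of the distributed load: 13.29 × 3.1 = 41.199 kip at 2.45 ft from L.
Moments about L: R_y·6.4 − 20·5 − 54.2 − (13.29·3.1)·2.45 − 15·1.7 = 0 → R_y = 280.63755/6.4 = 43.8496 ≈ 43.85 kip.
ΣF_y = 0: L_y + 43.8496 − 20 − 13.29·3.1 − 15 = 0 → L_y = 32.35 kip.
ΣF_x = 0: no horizontal applied forces, so L_x = 0.

L_x = 0, L_y = 32.35 kip, R_y = 43.85 kip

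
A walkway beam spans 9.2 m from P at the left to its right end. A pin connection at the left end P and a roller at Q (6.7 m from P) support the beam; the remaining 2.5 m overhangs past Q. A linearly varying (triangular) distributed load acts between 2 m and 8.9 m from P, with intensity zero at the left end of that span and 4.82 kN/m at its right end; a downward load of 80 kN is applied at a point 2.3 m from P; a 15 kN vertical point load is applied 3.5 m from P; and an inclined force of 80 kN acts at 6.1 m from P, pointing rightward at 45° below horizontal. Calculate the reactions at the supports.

P_x = -56.57 kN, P_y = 65.02 kN, Q_y = 103.2 kN

Resultant of the triangular load: ½ × 4.82 × 6.9 = 16.629 kN, acting at 6.6 m from P (one-third of the span from the peak).
ΣM about P: Q_y·6.7 − (½·4.82·6.9)·6.6 − 80·2.3 − 15·3.5 − 80·sin45°·6.1 = 0 → Q_y = 691.32/6.7 = 103.182 ≈ 103.2 kN.
ΣF_y = 0: P_y + 103.182 − ½·4.82·6.9 − 80 − 15 − 80·sin45° = 0 → P_y = 65.02 kN.
ΣF_x = 0: P_x + 80·cos45° = 0 → P_x = -56.57 kN.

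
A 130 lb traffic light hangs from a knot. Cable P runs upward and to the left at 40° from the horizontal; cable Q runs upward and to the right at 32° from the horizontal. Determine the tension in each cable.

T_P = 115.9 lb, T_Q = 104.7 lb

ΣF_x = 0: −T_P·cos40° + T_Q·cos32° = 0 → T_Q = 0.903303·T_P.
ΣF_y = 0: T_P·sin40° + T_Q·sin32° = 130.
Substitute: T_P·(0.642788 + 0.903303·0.529919) = 130 → T_P = 115.92 ≈ 115.9 lb.
Then T_Q = 0.903303 × 115.92 = 104.7 lb.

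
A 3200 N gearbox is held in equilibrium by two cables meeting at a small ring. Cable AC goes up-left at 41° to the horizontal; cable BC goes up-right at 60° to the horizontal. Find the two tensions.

ΣF_x = 0: −T_AC·cos41° + T_BC·cos60° = 0 → T_BC = 1.50942·T_AC.
ΣF_y = 0: T_AC·sin41° + T_BC·sin60° = 3200.
Substitute: T_AC·(0.656059 + 1.50942·0.866025) = 3200 → T_AC = 1629.95 ≈ 1630 N.
Then T_BC = 1.50942 × 1629.95 = 2460 N.

T_AC = 1630 N, T_BC = 2460 N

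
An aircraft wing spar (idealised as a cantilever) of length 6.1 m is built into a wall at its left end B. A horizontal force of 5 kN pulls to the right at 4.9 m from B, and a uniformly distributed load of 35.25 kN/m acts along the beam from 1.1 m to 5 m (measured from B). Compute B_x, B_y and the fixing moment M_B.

Resultant of the distributed load: 35.25 × 3.9 = 137.475 kN at 3.05 m from B.
ΣF_x = 0: B_x + 5 = 0 → B_x = -5.000 kN.
ΣF_y = 0: B_y − 35.25·3.9 = 0 → B_y = 137.5 kN.
ΣM about B: M_B − (35.25·3.9)·3.05 = 0 → M_B = 419.3 kN·m.

B_x = -5.000 kN, B_y = 137.5 kN, M_B = 419.3 kN·m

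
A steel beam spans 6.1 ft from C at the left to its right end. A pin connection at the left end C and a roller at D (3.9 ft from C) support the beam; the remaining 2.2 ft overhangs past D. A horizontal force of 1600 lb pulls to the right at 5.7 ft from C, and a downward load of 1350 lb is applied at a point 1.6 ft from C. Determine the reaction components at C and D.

Moments about C: D_y·3.9 − 1350·1.6 = 0 → D_y = 2160/3.9 = 553.846 ≈ 553.8 lb.
ΣF_y = 0: C_y + 553.846 − 1350 = 0 → C_y = 796.2 lb.
ΣF_x = 0: C_x + 1600 = 0 → C_x = -1600 lb.

C_x = -1600 lb, C_y = 796.2 lb, D_y = 553.8 lb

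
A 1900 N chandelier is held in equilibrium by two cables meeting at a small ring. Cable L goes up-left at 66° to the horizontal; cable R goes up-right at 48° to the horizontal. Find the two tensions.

ΣF_x = 0: −T_L·cos66° + T_R·cos48° = 0 → T_R = 0.607858·T_L.
ΣF_y = 0: T_L·sin66° + T_R·sin48° = 1900.
Substitute: T_L·(0.913545 + 0.607858·0.743145) = 1900 → T_L = 1391.66 ≈ 1392 N.
Then T_R = 0.607858 × 1391.66 = 845.9 N.

T_L = 1392 N, T_R = 845.9 N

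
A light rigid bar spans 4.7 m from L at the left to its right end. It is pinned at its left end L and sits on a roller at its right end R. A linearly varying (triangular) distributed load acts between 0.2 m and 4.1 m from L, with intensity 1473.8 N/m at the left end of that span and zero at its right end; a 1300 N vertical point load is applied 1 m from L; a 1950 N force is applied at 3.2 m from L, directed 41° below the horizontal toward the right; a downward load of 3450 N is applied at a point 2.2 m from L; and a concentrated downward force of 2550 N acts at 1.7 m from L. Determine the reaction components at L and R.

Resultant of the triangular load: ½ × 1473.8 × 3.9 = 2873.91 N, acting at 1.5 m from L (one-third of the span from the peak).
Moments about L: R_y·4.7 − (½·1473.8·3.9)·1.5 − 1300·1 − 1950·sin41°·3.2 − 3450·2.2 − 2550·1.7 = 0 → R_y = 21629.7/4.7 = 4602.06 ≈ 4602 N.
ΣF_y = 0: L_y + 4602.06 − ½·1473.8·3.9 − 1300 − 1950·sin41° − 3450 − 2550 = 0 → L_y = 6851 N.
ΣF_x = 0: L_x + 1950·cos41° = 0 → L_x = -1472 N.

L_x = -1472 N, L_y = 6851 N, R_y = 4602 N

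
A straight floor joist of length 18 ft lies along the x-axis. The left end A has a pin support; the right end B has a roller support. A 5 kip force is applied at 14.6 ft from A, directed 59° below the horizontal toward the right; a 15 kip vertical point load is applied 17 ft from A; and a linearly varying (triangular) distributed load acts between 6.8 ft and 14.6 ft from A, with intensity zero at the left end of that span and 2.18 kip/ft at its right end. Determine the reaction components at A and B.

A_x = -2.575 kip, A_y = 4.477 kip, B_y = 23.31 kip

Resultant of the triangular load: ½ × 2.18 × 7.8 = 8.502 kip, acting at 12 ft from A (one-third of the span from the peak).
Taking moments about A: B_y·18 − 5·sin59°·14.6 − 15·17 − (½·2.18·7.8)·12 = 0 → B_y = 419.597/18 = 23.3109 ≈ 23.31 kip.
ΣF_y = 0: A_y + 23.3109 − 5·sin59° − 15 − ½·2.18·7.8 = 0 → A_y = 4.477 kip.
ΣF_x = 0: A_x + 5·cos59° = 0 → A_x = -2.575 kip.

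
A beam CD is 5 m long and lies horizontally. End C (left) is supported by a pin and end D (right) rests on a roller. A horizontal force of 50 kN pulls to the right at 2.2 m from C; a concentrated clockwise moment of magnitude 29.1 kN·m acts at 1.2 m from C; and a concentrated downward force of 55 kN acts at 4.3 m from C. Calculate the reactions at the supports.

Taking moments about C: D_y·5 − 29.1 − 55·4.3 = 0 → D_y = 265.6/5 = 53.12 kN.
ΣF_y = 0: C_y + 53.12 − 55 = 0 → C_y = 1.880 kN.
ΣF_x = 0: C_x + 50 = 0 → C_x = -50.00 kN.

C_x = -50.00 kN, C_y = 1.880 kN, D_y = 53.12 kN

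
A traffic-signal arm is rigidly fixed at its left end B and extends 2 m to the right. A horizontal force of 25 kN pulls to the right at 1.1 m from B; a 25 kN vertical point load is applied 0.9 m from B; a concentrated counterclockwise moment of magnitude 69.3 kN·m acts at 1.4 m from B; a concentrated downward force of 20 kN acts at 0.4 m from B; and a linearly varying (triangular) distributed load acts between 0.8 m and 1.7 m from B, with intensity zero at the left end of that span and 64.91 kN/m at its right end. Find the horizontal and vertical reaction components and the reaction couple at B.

Resultant of the triangular load: ½ × 64.91 × 0.9 = 29.2095 kN, acting at 1.4 m from B (one-third of the span from the peak).
ΣF_x = 0: B_x + 25 = 0 → B_x = -25.00 kN.
ΣF_y = 0: B_y − 25 − 20 − ½·64.91·0.9 = 0 → B_y = 74.21 kN.
ΣM about B: M_B − 25·0.9 + 69.3 − 20·0.4 − (½·64.91·0.9)·1.4 = 0 → M_B = 2.093 kN·m.

B_x = -25.00 kN, B_y = 74.21 kN, M_B = 2.093 kN·m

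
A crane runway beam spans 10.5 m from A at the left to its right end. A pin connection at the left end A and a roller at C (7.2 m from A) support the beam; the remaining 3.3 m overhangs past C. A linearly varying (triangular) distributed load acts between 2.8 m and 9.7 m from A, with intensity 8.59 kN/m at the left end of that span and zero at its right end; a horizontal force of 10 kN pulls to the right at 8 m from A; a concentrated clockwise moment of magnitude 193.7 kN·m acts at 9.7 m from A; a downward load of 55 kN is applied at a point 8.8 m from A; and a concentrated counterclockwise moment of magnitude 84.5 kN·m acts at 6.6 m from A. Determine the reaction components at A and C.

Resultant of the triangular load: ½ × 8.59 × 6.9 = 29.6355 kN, acting at 5.1 m from A (one-third of the span from the peak).
Moments about A: C_y·7.2 − (½·8.59·6.9)·5.1 − 193.7 − 55·8.8 + 84.5 = 0 → C_y = 744.34105/7.2 = 103.381 ≈ 103.4 kN.
ΣF_y = 0: A_y + 103.381 − ½·8.59·6.9 − 55 = 0 → A_y = -18.75 kN.
ΣF_x = 0: A_x + 10 = 0 → A_x = -10.00 kN.

A_x = -10.00 kN, A_y = -18.75 kN, C_y = 103.4 kN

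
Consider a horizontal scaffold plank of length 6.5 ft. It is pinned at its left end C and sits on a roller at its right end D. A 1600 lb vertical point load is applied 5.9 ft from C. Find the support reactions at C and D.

ΣM about C: D_y·6.5 − 1600·5.9 = 0 → D_y = 9440/6.5 = 1452.31 ≈ 1452 lb.
ΣF_y = 0: C_y + 1452.31 − 1600 = 0 → C_y = 147.7 lb.
ΣF_x = 0: no horizontal applied forces, so C_x = 0.

C_x = 0, C_y = 147.7 lb, D_y = 1452 lb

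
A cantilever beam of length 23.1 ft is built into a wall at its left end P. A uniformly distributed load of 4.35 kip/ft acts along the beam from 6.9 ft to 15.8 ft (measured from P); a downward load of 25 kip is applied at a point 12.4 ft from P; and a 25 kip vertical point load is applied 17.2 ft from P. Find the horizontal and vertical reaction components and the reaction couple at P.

P_x = 0, P_y = 88.72 kip, M_P = 1179 kip·ft

Resultant of the distributed load: 4.35 × 8.9 = 38.715 kip at 11.35 ft from P.
ΣF_x = 0: P_x = 0.
ΣF_y = 0: P_y − 4.35·8.9 − 25 − 25 = 0 → P_y = 88.72 kip.
ΣM about P: M_P − (4.35·8.9)·11.35 − 25·12.4 − 25·17.2 = 0 → M_P = 1179 kip·ft.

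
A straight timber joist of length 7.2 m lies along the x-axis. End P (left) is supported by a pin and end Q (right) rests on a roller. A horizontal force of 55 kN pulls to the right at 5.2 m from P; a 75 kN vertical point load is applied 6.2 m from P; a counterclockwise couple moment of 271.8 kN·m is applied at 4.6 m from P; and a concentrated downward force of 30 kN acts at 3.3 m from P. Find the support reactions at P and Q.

P_x = -55.00 kN, P_y = 64.42 kN, Q_y = 40.58 kN

Moments about P: Q_y·7.2 − 75·6.2 + 271.8 − 30·3.3 = 0 → Q_y = 292.2/7.2 = 40.5833 ≈ 40.58 kN.
ΣF_y = 0: P_y + 40.5833 − 75 − 30 = 0 → P_y = 64.42 kN.
ΣF_x = 0: P_x + 55 = 0 → P_x = -55.00 kN.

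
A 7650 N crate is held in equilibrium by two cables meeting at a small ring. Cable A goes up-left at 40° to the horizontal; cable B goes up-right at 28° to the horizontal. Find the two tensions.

T_A = 7285 N, T_B = 6320 N

ΣF_x = 0: −T_A·cos40° + T_B·cos28° = 0 → T_B = 0.867599·T_A.
ΣF_y = 0: T_A·sin40° + T_B·sin28° = 7650.
Substitute: T_A·(0.642788 + 0.867599·0.469472) = 7650 → T_A = 7285.01 ≈ 7285 N.
Then T_B = 0.867599 × 7285.01 = 6320 N.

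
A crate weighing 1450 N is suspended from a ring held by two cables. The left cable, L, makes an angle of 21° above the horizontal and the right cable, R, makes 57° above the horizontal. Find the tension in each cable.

ΣF_x = 0: −T_L·cos21° + T_R·cos57° = 0 → T_R = 1.71413·T_L.
ΣF_y = 0: T_L·sin21° + T_R·sin57° = 1450.
Substitute: T_L·(0.358368 + 1.71413·0.838671) = 1450 → T_L = 807.368 ≈ 807.4 N.
Then T_R = 1.71413 × 807.368 = 1384 N.

T_L = 807.4 N, T_R = 1384 N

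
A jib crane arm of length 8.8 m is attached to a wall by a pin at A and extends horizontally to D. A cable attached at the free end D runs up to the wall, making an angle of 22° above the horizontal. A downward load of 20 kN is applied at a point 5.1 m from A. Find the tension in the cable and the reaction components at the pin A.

T = 30.94 kN, A_x = 28.69 kN, A_y = 8.409 kN

ΣM about A: T·sin22°·8.8 − 20·5.1 = 0 → T = 102/(8.8·0.374607) = 30.9415 ≈ 30.94 kN.
ΣF_x = 0: A_x − T·cos22° = 0 → A_x = 30.9415 × 0.927184 = 28.69 kN.
ΣF_y = 0: A_y + T·sin22° − 20 = 0 → A_y = 20 − 30.9415 × 0.374607 = 8.409 kN.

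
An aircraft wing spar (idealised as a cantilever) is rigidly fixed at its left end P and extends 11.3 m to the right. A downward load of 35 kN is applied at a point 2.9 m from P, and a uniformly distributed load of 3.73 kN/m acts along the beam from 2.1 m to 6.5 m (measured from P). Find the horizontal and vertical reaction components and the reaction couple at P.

Resultant of the distributed load: 3.73 × 4.4 = 16.412 kN at 4.3 m from P.
ΣF_x = 0: P_x = 0.
ΣF_y = 0: P_y − 35 − 3.73·4.4 = 0 → P_y = 51.41 kN.
ΣM about P: M_P − 35·2.9 − (3.73·4.4)·4.3 = 0 → M_P = 172.1 kN·m.

P_x = 0, P_y = 51.41 kN, M_P = 172.1 kN·m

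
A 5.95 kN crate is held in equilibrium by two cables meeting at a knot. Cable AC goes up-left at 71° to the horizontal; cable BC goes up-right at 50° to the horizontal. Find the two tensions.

ΣF_x = 0: −T_AC·cos71° + T_BC·cos50° = 0 → T_BC = 0.506494·T_AC.
ΣF_y = 0: T_AC·sin71° + T_BC·sin50° = 5.95.
Substitute: T_AC·(0.945519 + 0.506494·0.766044) = 5.95 → T_AC = 4.46189 ≈ 4.462 kN.
Then T_BC = 0.506494 × 4.46189 = 2.260 kN.

T_AC = 4.462 kN, T_BC = 2.260 kN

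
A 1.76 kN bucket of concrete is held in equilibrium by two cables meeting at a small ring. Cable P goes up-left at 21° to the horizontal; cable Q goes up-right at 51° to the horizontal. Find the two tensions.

ΣF_x = 0: −T_P·cos21° + T_Q·cos51° = 0 → T_Q = 1.48347·T_P.
ΣF_y = 0: T_P·sin21° + T_Q·sin51° = 1.76.
Substitute: T_P·(0.358368 + 1.48347·0.777146) = 1.76 → T_P = 1.16461 ≈ 1.165 kN.
Then T_Q = 1.48347 × 1.16461 = 1.728 kN.

T_P = 1.165 kN, T_Q = 1.728 kN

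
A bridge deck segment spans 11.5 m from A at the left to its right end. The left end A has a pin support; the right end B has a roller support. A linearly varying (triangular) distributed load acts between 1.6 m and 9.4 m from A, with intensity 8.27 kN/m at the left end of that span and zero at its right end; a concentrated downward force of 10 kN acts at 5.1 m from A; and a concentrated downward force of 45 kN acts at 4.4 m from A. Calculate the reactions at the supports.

Resultant of the triangular load: ½ × 8.27 × 7.8 = 32.253 kN, acting at 4.2 m from A (one-third of the span from the peak).
Taking moments about A: B_y·11.5 − (½·8.27·7.8)·4.2 − 10·5.1 − 45·4.4 = 0 → B_y = 384.4626/11.5 = 33.4315 ≈ 33.43 kN.
ΣF_y = 0: A_y + 33.4315 − ½·8.27·7.8 − 10 − 45 = 0 → A_y = 53.82 kN.
ΣF_x = 0: no horizontal applied forces, so A_x = 0.

A_x = 0, A_y = 53.82 kN, B_y = 33.43 kN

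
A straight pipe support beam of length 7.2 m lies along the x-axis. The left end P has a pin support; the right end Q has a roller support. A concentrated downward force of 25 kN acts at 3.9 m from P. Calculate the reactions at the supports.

P_x = 0, P_y = 11.46 kN, Q_y = 13.54 kN

Taking moments about P: Q_y·7.2 − 25·3.9 = 0 → Q_y = 97.5/7.2 = 13.5417 ≈ 13.54 kN.
ΣF_y = 0: P_y + 13.5417 − 25 = 0 → P_y = 11.46 kN.
ΣF_x = 0: no horizontal applied forces, so P_x = 0.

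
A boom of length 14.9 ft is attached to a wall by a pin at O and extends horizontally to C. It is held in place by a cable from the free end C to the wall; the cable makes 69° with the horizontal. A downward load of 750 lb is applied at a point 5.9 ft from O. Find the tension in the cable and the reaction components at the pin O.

ΣM about O: T·sin69°·14.9 − 750·5.9 = 0 → T = 4425/(14.9·0.93358) = 318.109 ≈ 318.1 lb.
ΣF_x = 0: O_x − T·cos69° = 0 → O_x = 318.109 × 0.358368 = 114.0 lb.
ΣF_y = 0: O_y + T·sin69° − 750 = 0 → O_y = 750 − 318.109 × 0.93358 = 453.0 lb.

T = 318.1 lb, O_x = 114.0 lb, O_y = 453.0 lb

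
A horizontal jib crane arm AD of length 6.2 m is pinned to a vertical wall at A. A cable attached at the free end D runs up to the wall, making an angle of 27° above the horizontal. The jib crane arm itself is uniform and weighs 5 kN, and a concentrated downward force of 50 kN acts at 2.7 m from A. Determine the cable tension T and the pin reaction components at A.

ΣM about A: T·sin27°·6.2 − 5·3.1 − 50·2.7 = 0 → T = 150.5/(6.2·0.45399) = 53.4686 ≈ 53.47 kN.
ΣF_x = 0: A_x − T·cos27° = 0 → A_x = 53.4686 × 0.891007 = 47.64 kN.
ΣF_y = 0: A_y + T·sin27° − 5 − 50 = 0 → A_y = 55 − 53.4686 × 0.45399 = 30.73 kN.

T = 53.47 kN, A_x = 47.64 kN, A_y = 30.73 kN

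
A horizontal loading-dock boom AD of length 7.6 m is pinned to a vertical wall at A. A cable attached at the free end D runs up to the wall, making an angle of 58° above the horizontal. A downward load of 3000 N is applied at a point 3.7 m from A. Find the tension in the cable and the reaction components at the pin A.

ΣM about A: T·sin58°·7.6 − 3000·3.7 = 0 → T = 11100/(7.6·0.848048) = 1722.22 ≈ 1722 N.
ΣF_x = 0: A_x − T·cos58° = 0 → A_x = 1722.22 × 0.529919 = 912.6 N.
ΣF_y = 0: A_y + T·sin58° − 3000 = 0 → A_y = 3000 − 1722.22 × 0.848048 = 1539 N.

T = 1722 N, A_x = 912.6 N, A_y = 1539 N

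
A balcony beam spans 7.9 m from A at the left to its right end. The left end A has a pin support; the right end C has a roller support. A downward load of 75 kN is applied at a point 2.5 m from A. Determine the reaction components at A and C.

Taking moments about A: C_y·7.9 − 75·2.5 = 0 → C_y = 187.5/7.9 = 23.7342 ≈ 23.73 kN.
ΣF_y = 0: A_y + 23.7342 − 75 = 0 → A_y = 51.27 kN.
ΣF_x = 0: no horizontal applied forces, so A_x = 0.

A_x = 0, A_y = 51.27 kN, C_y = 23.73 kN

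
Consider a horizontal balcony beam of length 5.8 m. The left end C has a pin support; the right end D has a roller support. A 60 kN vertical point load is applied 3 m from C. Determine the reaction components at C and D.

C_x = 0, C_y = 28.97 kN, D_y = 31.03 kN

ΣM about C: D_y·5.8 − 60·3 = 0 → D_y = 180/5.8 = 31.0345 ≈ 31.03 kN.
ΣF_y = 0: C_y + 31.0345 − 60 = 0 → C_y = 28.97 kN.
ΣF_x = 0: no horizontal applied forces, so C_x = 0.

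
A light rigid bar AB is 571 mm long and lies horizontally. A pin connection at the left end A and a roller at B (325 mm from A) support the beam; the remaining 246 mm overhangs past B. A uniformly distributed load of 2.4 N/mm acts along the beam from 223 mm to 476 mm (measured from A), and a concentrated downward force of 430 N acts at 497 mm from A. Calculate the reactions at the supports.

Resultant of the distributed load: 2.4 × 253 = 607.2 N at 349.5 mm from A.
Taking moments about A: B_y·325 − (2.4·253)·349.5 − 430·497 = 0 → B_y = 425926.4/325 = 1310.54 ≈ 1311 N.
ΣF_y = 0: A_y + 1310.54 − 2.4·253 − 430 = 0 → A_y = -273.3 N.
ΣF_x = 0: no horizontal applied forces, so A_x = 0.

A_x = 0, A_y = -273.3 N, B_y = 1311 N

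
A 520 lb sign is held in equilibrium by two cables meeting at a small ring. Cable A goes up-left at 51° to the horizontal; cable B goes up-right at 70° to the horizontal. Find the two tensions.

T_A = 207.5 lb, T_B = 381.8 lb

ΣF_x = 0: −T_A·cos51° + T_B·cos70° = 0 → T_B = 1.84001·T_A.
ΣF_y = 0: T_A·sin51° + T_B·sin70° = 520.
Substitute: T_A·(0.777146 + 1.84001·0.939693) = 520 → T_A = 207.486 ≈ 207.5 lb.
Then T_B = 1.84001 × 207.486 = 381.8 lb.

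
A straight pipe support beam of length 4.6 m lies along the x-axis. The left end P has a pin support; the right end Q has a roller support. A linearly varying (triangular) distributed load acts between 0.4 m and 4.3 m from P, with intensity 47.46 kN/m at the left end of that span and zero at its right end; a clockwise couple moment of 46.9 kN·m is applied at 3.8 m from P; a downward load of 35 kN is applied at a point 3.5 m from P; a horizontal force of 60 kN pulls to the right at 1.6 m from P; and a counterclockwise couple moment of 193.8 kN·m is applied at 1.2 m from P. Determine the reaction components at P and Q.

Resultant of the triangular load: ½ × 47.46 × 3.9 = 92.547 kN, acting at 1.7 m from P (one-third of the span from the peak).
ΣM about P: Q_y·4.6 − (½·47.46·3.9)·1.7 − 46.9 − 35·3.5 + 193.8 = 0 → Q_y = 132.9299/4.6 = 28.8978 ≈ 28.90 kN.
ΣF_y = 0: P_y + 28.8978 − ½·47.46·3.9 − 35 = 0 → P_y = 98.65 kN.
ΣF_x = 0: P_x + 60 = 0 → P_x = -60.00 kN.

P_x = -60.00 kN, P_y = 98.65 kN, Q_y = 28.90 kN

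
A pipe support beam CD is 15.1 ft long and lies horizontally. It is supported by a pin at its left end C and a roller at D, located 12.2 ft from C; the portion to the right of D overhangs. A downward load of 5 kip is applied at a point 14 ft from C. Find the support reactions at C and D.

C_x = 0, C_y = -0.7377 kip, D_y = 5.738 kip

Taking moments about C: D_y·12.2 − 5·14 = 0 → D_y = 70/12.2 = 5.7377 ≈ 5.738 kip.
ΣF_y = 0: C_y + 5.7377 − 5 = 0 → C_y = -0.7377 kip.
ΣF_x = 0: no horizontal applied forces, so C_x = 0.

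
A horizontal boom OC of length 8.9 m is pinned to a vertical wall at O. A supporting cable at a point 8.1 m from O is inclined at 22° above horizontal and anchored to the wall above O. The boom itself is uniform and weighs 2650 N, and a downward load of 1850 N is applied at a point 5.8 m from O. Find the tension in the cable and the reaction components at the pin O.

ΣM about O: T·sin22°·8.1 − 2650·4.45 − 1850·5.8 = 0 → T = 22522.5/(8.1·0.374607) = 7422.59 ≈ 7423 N.
ΣF_x = 0: O_x − T·cos22° = 0 → O_x = 7422.59 × 0.927184 = 6882 N.
ΣF_y = 0: O_y + T·sin22° − 2650 − 1850 = 0 → O_y = 4500 − 7422.59 × 0.374607 = 1719 N.

T = 7423 N, O_x = 6882 N, O_y = 1719 N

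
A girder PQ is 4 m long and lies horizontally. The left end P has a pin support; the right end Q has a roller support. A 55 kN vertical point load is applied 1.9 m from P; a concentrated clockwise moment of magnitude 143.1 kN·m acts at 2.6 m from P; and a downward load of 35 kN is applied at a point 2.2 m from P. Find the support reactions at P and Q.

P_x = 0, P_y = 8.850 kN, Q_y = 81.15 kN

ΣM about P: Q_y·4 − 55·1.9 − 143.1 − 35·2.2 = 0 → Q_y = 324.6/4 = 81.15 kN.
ΣF_y = 0: P_y + 81.15 − 55 − 35 = 0 → P_y = 8.850 kN.
ΣF_x = 0: no horizontal applied forces, so P_x = 0.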